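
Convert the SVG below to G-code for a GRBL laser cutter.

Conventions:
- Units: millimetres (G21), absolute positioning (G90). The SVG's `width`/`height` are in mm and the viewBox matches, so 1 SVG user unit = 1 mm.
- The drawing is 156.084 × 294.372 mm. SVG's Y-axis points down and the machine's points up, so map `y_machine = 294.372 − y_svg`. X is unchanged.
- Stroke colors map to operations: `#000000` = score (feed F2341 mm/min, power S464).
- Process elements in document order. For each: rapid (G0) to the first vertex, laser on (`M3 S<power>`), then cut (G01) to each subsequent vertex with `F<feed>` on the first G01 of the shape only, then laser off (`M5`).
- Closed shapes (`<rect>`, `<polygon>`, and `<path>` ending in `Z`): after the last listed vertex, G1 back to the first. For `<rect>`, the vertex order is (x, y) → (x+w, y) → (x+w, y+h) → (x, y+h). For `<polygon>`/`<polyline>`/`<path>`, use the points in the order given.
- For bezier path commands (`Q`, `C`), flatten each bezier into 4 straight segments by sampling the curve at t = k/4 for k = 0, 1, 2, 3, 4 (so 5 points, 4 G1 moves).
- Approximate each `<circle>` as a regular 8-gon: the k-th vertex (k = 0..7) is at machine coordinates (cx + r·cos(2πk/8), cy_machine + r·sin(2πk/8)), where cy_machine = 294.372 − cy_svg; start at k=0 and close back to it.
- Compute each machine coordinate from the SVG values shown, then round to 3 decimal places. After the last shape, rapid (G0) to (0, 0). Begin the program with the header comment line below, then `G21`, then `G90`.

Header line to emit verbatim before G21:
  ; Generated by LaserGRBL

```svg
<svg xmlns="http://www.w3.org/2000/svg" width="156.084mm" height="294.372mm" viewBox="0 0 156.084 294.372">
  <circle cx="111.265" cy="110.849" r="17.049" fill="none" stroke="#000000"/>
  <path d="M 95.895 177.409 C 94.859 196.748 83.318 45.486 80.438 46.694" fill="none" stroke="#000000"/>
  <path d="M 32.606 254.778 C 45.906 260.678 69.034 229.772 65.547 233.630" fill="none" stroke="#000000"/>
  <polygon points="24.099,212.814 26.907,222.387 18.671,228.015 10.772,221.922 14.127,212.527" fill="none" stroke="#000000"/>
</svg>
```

1 u = 1 mm; y_m = 294.372 − y.

[1] `<circle>` circle, #000000→score S464 F2341: (128.314,183.523) → (123.320,195.578) → (111.265,200.572) → (99.210,195.578) → (94.216,183.523) → (99.210,171.468) → (111.265,166.474) → (123.320,171.468) → (128.314,183.523) (closed)

[2] `<path>` cubic bezier, #000000→score S464 F2341: (95.895,116.963) → (93.448,129.398) → (88.858,175.521) → (83.922,225.044) → (80.438,247.678)

[3] `<path>` cubic bezier, #000000→score S464 F2341: (32.606,39.594) → (43.854,40.952) → (55.372,49.402) → (63.741,58.236) → (65.547,60.742)

[4] `<polygon>` regular polygon, #000000→score S464 F2341: (24.099,81.558) → (26.907,71.985) → (18.671,66.357) → (10.772,72.450) → (14.127,81.845) → (24.099,81.558) (closed)

; Generated by LaserGRBL
G21
G90
G0 X128.314 Y183.523
M3 S464
G01 X123.320 Y195.578 F2341
G01 X111.265 Y200.572
G01 X99.210 Y195.578
G01 X94.216 Y183.523
G01 X99.210 Y171.468
G01 X111.265 Y166.474
G01 X123.320 Y171.468
G01 X128.314 Y183.523
M5
G0 X95.895 Y116.963
M3 S464
G01 X93.448 Y129.398 F2341
G01 X88.858 Y175.521
G01 X83.922 Y225.044
G01 X80.438 Y247.678
M5
G0 X32.606 Y39.594
M3 S464
G01 X43.854 Y40.952 F2341
G01 X55.372 Y49.402
G01 X63.741 Y58.236
G01 X65.547 Y60.742
M5
G0 X24.099 Y81.558
M3 S464
G01 X26.907 Y71.985 F2341
G01 X18.671 Y66.357
G01 X10.772 Y72.450
G01 X14.127 Y81.845
G01 X24.099 Y81.558
M5
G0 X0.000 Y0.000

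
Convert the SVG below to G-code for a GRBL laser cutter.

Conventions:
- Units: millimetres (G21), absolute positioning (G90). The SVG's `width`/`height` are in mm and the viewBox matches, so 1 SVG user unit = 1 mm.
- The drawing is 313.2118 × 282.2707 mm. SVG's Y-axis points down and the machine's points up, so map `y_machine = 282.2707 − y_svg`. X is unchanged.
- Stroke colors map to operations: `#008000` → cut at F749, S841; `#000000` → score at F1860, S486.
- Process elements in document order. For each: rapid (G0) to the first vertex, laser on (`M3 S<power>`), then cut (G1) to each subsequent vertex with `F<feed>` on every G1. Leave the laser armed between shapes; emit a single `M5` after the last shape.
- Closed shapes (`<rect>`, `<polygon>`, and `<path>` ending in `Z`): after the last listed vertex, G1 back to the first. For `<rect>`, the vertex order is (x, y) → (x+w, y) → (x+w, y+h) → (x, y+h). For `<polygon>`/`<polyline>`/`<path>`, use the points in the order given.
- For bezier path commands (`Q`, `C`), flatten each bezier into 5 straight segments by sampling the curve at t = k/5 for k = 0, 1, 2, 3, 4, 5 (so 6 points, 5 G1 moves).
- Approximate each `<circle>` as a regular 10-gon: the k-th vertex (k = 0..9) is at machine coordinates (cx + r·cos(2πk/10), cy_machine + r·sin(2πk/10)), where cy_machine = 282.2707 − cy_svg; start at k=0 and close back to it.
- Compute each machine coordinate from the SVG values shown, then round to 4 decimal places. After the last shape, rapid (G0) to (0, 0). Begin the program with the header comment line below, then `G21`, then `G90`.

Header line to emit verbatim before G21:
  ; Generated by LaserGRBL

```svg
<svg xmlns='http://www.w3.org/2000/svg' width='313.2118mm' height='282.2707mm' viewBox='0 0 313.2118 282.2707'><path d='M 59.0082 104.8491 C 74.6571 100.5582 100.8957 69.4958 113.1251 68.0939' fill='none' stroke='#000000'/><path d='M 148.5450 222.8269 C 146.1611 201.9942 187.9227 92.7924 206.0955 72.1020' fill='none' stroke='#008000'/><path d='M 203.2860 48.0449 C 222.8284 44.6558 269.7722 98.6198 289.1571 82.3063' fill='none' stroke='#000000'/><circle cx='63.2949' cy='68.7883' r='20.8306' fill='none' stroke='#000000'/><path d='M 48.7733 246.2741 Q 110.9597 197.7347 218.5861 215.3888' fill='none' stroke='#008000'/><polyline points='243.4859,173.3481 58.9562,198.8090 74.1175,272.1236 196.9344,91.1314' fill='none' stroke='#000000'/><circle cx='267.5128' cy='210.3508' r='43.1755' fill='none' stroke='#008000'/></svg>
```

; Generated by LaserGRBL
G21
G90
G0 X59.0082 Y177.4216
M3 S486
G1 X69.4715 Y182.7573 F1860
G1 X81.2956 Y191.8094 F1860
G1 X93.2997 Y201.8691 F1860
G1 X104.3031 Y210.2279 F1860
G1 X113.1251 Y214.1768 F1860
G0 X148.5450 Y59.4438
M3 S841
G1 X151.8702 Y81.1327 F749
G1 X162.5392 Y115.5399 F749
G1 X177.3005 Y154.1751 F749
G1 X192.9030 Y188.5481 F749
G1 X206.0955 Y210.1687 F749
G0 X203.2860 Y234.2258
M3 S486
G1 X217.8599 Y230.3979 F1860
G1 X236.3721 Y218.9316 F1860
G1 X256.1844 Y205.9530 F1860
G1 X274.6588 Y197.5886 F1860
G1 X289.1571 Y199.9644 F1860
G0 X84.1255 Y213.4824
M3 S486
G1 X80.1472 Y225.7263 F1860
G1 X69.7319 Y233.2935 F1860
G1 X56.8579 Y233.2935 F1860
G1 X46.4426 Y225.7263 F1860
G1 X42.4643 Y213.4824 F1860
G1 X46.4426 Y201.2385 F1860
G1 X56.8579 Y193.6713 F1860
G1 X69.7319 Y193.6713 F1860
G1 X80.1472 Y201.2385 F1860
G1 X84.1255 Y213.4824 F1860
G0 X48.7733 Y35.9966
M3 S841
G1 X75.4655 Y52.7646 F749
G1 X105.7928 Y64.2372 F749
G1 X139.7554 Y70.4142 F749
G1 X177.3531 Y71.2958 F749
G1 X218.5861 Y66.8819 F749
G0 X243.4859 Y108.9226
M3 S486
G1 X58.9562 Y83.4617 F1860
G1 X74.1175 Y10.1471 F1860
G1 X196.9344 Y191.1393 F1860
G0 X310.6883 Y71.9199
M3 S841
G1 X302.4425 Y97.2978 F749
G1 X280.8548 Y112.9822 F749
G1 X254.1708 Y112.9822 F749
G1 X232.5831 Y97.2978 F749
G1 X224.3373 Y71.9199 F749
G1 X232.5831 Y46.5420 F749
G1 X254.1708 Y30.8576 F749
G1 X280.8548 Y30.8576 F749
G1 X302.4425 Y46.5420 F749
G1 X310.6883 Y71.9199 F749
M5
G0 X0.0000 Y0.0000

1 u = 1 mm; y_m = 282.2707 − y.

[1] `<path>` cubic bezier, #000000→score S486 F1860: (59.0082,177.4216) → (69.4715,182.7573) → (81.2956,191.8094) → (93.2997,201.8691) → (104.3031,210.2279) → (113.1251,214.1768)

[2] `<path>` cubic bezier, #008000→cut S841 F749: (148.5450,59.4438) → (151.8702,81.1327) → (162.5392,115.5399) → (177.3005,154.1751) → (192.9030,188.5481) → (206.0955,210.1687)

[3] `<path>` cubic bezier, #000000→score S486 F1860: (203.2860,234.2258) → (217.8599,230.3979) → (236.3721,218.9316) → (256.1844,205.9530) → (274.6588,197.5886) → (289.1571,199.9644)

[4] `<circle>` circle, #000000→score S486 F1860: (84.1255,213.4824) → (80.1472,225.7263) → (69.7319,233.2935) → (56.8579,233.2935) → (46.4426,225.7263) → (42.4643,213.4824) → (46.4426,201.2385) → (56.8579,193.6713) → (69.7319,193.6713) → (80.1472,201.2385) → (84.1255,213.4824) (closed)

[5] `<path>` quadratic bezier, #008000→cut S841 F749: (48.7733,35.9966) → (75.4655,52.7646) → (105.7928,64.2372) → (139.7554,70.4142) → (177.3531,71.2958) → (218.5861,66.8819)

[6] `<polyline>` open polyline, #000000→score S486 F1860: (243.4859,108.9226) → (58.9562,83.4617) → (74.1175,10.1471) → (196.9344,191.1393)

[7] `<circle>` circle, #008000→cut S841 F749: (310.6883,71.9199) → (302.4425,97.2978) → (280.8548,112.9822) → (254.1708,112.9822) → (232.5831,97.2978) → (224.3373,71.9199) → (232.5831,46.5420) → (254.1708,30.8576) → (280.8548,30.8576) → (302.4425,46.5420) → (310.6883,71.9199) (closed)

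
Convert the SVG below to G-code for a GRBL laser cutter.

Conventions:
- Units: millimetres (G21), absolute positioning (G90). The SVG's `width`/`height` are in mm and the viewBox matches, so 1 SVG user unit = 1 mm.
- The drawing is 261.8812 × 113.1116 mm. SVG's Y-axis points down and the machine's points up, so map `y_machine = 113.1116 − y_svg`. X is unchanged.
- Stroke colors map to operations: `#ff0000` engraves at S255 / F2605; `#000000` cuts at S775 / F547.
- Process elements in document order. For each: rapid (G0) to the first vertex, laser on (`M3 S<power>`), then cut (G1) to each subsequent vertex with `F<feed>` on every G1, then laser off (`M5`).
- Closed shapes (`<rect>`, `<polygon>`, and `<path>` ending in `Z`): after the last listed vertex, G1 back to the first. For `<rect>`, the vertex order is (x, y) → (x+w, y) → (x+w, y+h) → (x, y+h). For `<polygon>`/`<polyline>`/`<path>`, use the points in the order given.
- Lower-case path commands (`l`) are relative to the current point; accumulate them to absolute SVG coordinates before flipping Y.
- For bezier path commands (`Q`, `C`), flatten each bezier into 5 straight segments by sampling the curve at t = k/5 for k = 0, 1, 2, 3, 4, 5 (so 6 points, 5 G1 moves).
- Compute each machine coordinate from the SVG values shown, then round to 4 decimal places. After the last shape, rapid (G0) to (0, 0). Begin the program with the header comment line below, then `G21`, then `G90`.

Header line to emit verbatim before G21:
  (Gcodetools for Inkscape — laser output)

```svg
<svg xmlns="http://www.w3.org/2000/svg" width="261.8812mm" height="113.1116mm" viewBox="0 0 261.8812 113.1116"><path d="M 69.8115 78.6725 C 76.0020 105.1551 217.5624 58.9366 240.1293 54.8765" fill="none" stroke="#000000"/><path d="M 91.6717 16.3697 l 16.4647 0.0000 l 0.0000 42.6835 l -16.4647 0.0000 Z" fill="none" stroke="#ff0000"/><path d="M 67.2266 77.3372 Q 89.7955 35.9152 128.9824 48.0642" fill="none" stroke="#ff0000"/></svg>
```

viewBox `0 0 261.8812 113.1116` with mm width/height → 1 unit = 1 mm. Flip: y_m = 113.1116 − y_svg.

**Shape 1** — `<path>` cubic bezier, stroke `#000000` → cut (S775, F547). Control points (SVG): P0=(69.8115,78.6725), P1=(76.0020,105.1551), P2=(217.5624,58.9366), P3=(240.1293,54.8765); sampled at t=k/5. Machine vertices: (69.8115,34.4391) → (87.7353,26.3548) → (125.9384,30.2055) → (172.2114,40.4780) → (214.3448,51.6589) → (240.1293,58.2351). Open path.

**Shape 2** — `<path>` rectangle, stroke `#ff0000` → engrave (S255, F2605). Machine vertices: (91.6717,96.7419) → (108.1364,96.7419) → (108.1364,54.0584) → (91.6717,54.0584) → (91.6717,96.7419). Closed: final G1 returns to the first vertex.

**Shape 3** — `<path>` quadratic bezier, stroke `#ff0000` → engrave (S255, F2605). Control points (SVG): P0=(67.2266,77.3372), P1=(89.7955,35.9152), P2=(128.9824,48.0642); sampled at t=k/5. Machine vertices: (67.2266,35.7744) → (76.9189,50.2004) → (87.9406,60.3406) → (100.2918,66.1952) → (113.9724,67.7642) → (128.9824,65.0474). Open path.

(Gcodetools for Inkscape — laser output)
G21
G90
G0 X69.8115 Y34.4391
M3 S775
G1 X87.7353 Y26.3548 F547
G1 X125.9384 Y30.2055 F547
G1 X172.2114 Y40.4780 F547
G1 X214.3448 Y51.6589 F547
G1 X240.1293 Y58.2351 F547
M5
G0 X91.6717 Y96.7419
M3 S255
G1 X108.1364 Y96.7419 F2605
G1 X108.1364 Y54.0584 F2605
G1 X91.6717 Y54.0584 F2605
G1 X91.6717 Y96.7419 F2605
M5
G0 X67.2266 Y35.7744
M3 S255
G1 X76.9189 Y50.2004 F2605
G1 X87.9406 Y60.3406 F2605
G1 X100.2918 Y66.1952 F2605
G1 X113.9724 Y67.7642 F2605
G1 X128.9824 Y65.0474 F2605
M5
G0 X0.0000 Y0.0000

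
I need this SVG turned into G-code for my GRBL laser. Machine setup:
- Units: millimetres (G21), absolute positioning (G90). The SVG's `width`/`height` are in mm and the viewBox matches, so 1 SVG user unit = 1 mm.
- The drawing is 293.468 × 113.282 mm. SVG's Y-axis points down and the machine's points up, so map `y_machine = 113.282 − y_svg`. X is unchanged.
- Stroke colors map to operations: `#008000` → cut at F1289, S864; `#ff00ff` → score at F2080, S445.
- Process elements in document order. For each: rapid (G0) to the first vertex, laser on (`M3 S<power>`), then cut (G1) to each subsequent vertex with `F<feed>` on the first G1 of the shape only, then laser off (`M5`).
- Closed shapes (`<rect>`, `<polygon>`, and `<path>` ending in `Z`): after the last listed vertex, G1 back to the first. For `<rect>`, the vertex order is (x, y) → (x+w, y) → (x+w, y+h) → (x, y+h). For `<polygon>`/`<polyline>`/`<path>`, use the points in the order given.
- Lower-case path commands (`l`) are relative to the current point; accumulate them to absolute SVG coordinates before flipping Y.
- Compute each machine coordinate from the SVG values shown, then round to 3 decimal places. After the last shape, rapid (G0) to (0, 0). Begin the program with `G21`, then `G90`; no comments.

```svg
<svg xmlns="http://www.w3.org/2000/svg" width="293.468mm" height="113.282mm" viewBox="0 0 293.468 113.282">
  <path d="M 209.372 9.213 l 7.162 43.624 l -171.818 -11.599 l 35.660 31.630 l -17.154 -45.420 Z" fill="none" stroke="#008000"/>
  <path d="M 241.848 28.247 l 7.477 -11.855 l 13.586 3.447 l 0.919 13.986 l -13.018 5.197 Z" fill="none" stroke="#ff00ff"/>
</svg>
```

viewBox `0 0 293.468 113.282` with mm width/height → 1 unit = 1 mm. Flip: y_m = 113.282 − y_svg.

**Shape 1** — `<path>` closed polygon, stroke `#008000` → cut (S864, F1289). Machine vertices: (209.372,104.069) → (216.534,60.445) → (44.716,72.044) → (80.376,40.414) → (63.222,85.834) → (209.372,104.069). Closed: final G1 returns to the first vertex.

**Shape 2** — `<path>` regular polygon, stroke `#ff00ff` → score (S445, F2080). Machine vertices: (241.848,85.035) → (249.325,96.890) → (262.911,93.443) → (263.830,79.457) → (250.812,74.260) → (241.848,85.035). Closed: final G1 returns to the first vertex.

G21
G90
G0 X209.372 Y104.069
M3 S864
G1 X216.534 Y60.445 F1289
G1 X44.716 Y72.044
G1 X80.376 Y40.414
G1 X63.222 Y85.834
G1 X209.372 Y104.069
M5
G0 X241.848 Y85.035
M3 S445
G1 X249.325 Y96.890 F2080
G1 X262.911 Y93.443
G1 X263.830 Y79.457
G1 X250.812 Y74.260
G1 X241.848 Y85.035
M5
G0 X0.000 Y0.000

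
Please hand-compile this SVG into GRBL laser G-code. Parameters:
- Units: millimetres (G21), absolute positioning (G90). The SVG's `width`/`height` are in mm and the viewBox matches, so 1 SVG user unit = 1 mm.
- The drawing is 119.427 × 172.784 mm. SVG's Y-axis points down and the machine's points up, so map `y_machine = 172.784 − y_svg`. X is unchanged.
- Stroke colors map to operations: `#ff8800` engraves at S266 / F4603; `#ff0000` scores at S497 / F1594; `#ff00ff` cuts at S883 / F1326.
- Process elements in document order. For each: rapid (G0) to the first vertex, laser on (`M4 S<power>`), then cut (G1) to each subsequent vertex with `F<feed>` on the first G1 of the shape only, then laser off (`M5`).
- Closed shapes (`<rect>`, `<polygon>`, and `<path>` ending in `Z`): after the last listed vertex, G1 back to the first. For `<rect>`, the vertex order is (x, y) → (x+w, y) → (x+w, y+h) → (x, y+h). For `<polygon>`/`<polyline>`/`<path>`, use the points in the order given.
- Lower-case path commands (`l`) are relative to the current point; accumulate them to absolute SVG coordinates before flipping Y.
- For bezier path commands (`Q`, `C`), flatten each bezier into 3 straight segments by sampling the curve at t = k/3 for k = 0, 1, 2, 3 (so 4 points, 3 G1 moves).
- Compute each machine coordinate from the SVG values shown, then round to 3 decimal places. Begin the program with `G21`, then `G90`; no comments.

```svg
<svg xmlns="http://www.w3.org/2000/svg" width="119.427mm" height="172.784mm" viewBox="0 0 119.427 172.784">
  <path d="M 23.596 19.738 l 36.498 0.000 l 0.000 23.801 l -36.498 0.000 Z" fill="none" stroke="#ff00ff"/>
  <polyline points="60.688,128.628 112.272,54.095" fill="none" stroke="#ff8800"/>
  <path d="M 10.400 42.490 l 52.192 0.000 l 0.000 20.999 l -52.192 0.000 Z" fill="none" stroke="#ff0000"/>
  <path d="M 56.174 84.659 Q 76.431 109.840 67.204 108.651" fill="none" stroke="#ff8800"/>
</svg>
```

G21
G90
G0 X23.596 Y153.046
M4 S883
G1 X60.094 Y153.046 F1326
G1 X60.094 Y129.245
G1 X23.596 Y129.245
G1 X23.596 Y153.046
M5
G0 X60.688 Y44.156
M4 S266
G1 X112.272 Y118.689 F4603
M5
G0 X10.400 Y130.294
M4 S497
G1 X62.592 Y130.294 F1594
G1 X62.592 Y109.295
G1 X10.400 Y109.295
G1 X10.400 Y130.294
M5
G0 X56.174 Y88.125
M4 S266
G1 X66.403 Y74.268 F4603
G1 X70.079 Y66.270
G1 X67.204 Y64.133
M5

Since the viewBox matches the mm dimensions, user units are millimetres directly. The only transform is the Y-flip y_m = 172.784 − y_svg.

Shape 1 is a rectangle drawn with `<path>`. Its stroke #ff00ff means cut at S883, F1326. After flipping Y the toolpath is (23.596,153.046) → (60.094,153.046) → (60.094,129.245) → (23.596,129.245) → (23.596,153.046), returning to the start.

Shape 2 is a line segment drawn with `<polyline>`. Its stroke #ff8800 means engrave at S266, F4603. After flipping Y the toolpath is (60.688,44.156) → (112.272,118.689).

Shape 3 is a rectangle drawn with `<path>`. Its stroke #ff0000 means score at S497, F1594. After flipping Y the toolpath is (10.400,130.294) → (62.592,130.294) → (62.592,109.295) → (10.400,109.295) → (10.400,130.294), returning to the start.

Shape 4 is a quadratic bezier drawn with `<path>`. Its stroke #ff8800 means engrave at S266, F4603. After flipping Y the toolpath is (56.174,88.125) → (66.403,74.268) → (70.079,66.270) → (67.204,64.133).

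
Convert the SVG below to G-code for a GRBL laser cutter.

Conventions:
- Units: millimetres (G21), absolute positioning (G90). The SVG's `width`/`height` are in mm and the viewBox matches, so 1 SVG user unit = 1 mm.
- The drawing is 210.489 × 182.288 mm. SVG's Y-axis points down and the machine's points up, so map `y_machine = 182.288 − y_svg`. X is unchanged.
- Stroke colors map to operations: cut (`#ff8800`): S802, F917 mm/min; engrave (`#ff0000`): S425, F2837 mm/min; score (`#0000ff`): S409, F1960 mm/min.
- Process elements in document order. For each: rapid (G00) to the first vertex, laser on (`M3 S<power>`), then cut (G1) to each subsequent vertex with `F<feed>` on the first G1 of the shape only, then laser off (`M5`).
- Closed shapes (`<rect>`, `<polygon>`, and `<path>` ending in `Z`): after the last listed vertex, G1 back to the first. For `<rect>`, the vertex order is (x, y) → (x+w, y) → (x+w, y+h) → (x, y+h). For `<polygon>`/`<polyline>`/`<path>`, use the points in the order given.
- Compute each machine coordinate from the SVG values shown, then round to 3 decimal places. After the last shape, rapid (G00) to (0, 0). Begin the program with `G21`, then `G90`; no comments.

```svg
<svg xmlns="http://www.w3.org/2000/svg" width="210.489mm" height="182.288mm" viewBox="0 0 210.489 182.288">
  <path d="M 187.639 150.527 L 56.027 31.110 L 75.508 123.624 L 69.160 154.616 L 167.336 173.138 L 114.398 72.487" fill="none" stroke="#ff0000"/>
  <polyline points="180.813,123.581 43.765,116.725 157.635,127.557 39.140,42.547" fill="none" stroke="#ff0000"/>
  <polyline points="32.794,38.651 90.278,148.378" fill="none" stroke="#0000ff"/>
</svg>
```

1 u = 1 mm; y_m = 182.288 − y.

[1] `<path>` open polyline, #ff0000→engrave S425 F2837: (187.639,31.761) → (56.027,151.178) → (75.508,58.664) → (69.160,27.672) → (167.336,9.150) → (114.398,109.801)

[2] `<polyline>` open polyline, #ff0000→engrave S425 F2837: (180.813,58.707) → (43.765,65.563) → (157.635,54.731) → (39.140,139.741)

[3] `<polyline>` line segment, #0000ff→score S409 F1960: (32.794,143.637) → (90.278,33.910)

G21
G90
G00 X187.639 Y31.761
M3 S425
G1 X56.027 Y151.178 F2837
G1 X75.508 Y58.664
G1 X69.160 Y27.672
G1 X167.336 Y9.150
G1 X114.398 Y109.801
M5
G00 X180.813 Y58.707
M3 S425
G1 X43.765 Y65.563 F2837
G1 X157.635 Y54.731
G1 X39.140 Y139.741
M5
G00 X32.794 Y143.637
M3 S409
G1 X90.278 Y33.910 F1960
M5
G00 X0.000 Y0.000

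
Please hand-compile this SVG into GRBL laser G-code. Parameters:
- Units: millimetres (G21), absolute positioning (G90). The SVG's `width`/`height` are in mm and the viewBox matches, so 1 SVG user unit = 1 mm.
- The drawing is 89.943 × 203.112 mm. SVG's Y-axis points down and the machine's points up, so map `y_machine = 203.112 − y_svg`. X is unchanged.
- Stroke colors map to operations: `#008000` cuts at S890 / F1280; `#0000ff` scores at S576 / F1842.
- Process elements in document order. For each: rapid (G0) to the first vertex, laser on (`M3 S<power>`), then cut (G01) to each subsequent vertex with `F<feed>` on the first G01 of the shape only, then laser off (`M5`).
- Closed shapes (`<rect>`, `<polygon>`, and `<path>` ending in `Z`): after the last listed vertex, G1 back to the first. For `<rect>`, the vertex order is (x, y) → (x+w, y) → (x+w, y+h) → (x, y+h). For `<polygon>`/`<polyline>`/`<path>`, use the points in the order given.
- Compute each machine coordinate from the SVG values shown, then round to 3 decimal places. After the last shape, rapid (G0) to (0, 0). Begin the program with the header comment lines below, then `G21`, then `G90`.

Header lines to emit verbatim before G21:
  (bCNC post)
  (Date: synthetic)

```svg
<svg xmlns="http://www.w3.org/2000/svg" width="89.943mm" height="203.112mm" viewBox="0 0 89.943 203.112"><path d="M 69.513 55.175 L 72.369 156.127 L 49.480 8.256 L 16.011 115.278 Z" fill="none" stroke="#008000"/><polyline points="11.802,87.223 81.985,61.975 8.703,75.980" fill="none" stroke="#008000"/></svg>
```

(bCNC post)
(Date: synthetic)
G21
G90
G0 X69.513 Y147.937
M3 S890
G01 X72.369 Y46.985 F1280
G01 X49.480 Y194.856
G01 X16.011 Y87.834
G01 X69.513 Y147.937
M5
G0 X11.802 Y115.889
M3 S890
G01 X81.985 Y141.137 F1280
G01 X8.703 Y127.132
M5
G0 X0.000 Y0.000

Since the viewBox matches the mm dimensions, user units are millimetres directly. The only transform is the Y-flip y_m = 203.112 − y_svg.

Shape 1 is a closed polygon drawn with `<path>`. Its stroke #008000 means cut at S890, F1280. After flipping Y the toolpath is (69.513,147.937) → (72.369,46.985) → (49.480,194.856) → (16.011,87.834) → (69.513,147.937), returning to the start.

Shape 2 is a open polyline drawn with `<polyline>`. Its stroke #008000 means cut at S890, F1280. After flipping Y the toolpath is (11.802,115.889) → (81.985,141.137) → (8.703,127.132).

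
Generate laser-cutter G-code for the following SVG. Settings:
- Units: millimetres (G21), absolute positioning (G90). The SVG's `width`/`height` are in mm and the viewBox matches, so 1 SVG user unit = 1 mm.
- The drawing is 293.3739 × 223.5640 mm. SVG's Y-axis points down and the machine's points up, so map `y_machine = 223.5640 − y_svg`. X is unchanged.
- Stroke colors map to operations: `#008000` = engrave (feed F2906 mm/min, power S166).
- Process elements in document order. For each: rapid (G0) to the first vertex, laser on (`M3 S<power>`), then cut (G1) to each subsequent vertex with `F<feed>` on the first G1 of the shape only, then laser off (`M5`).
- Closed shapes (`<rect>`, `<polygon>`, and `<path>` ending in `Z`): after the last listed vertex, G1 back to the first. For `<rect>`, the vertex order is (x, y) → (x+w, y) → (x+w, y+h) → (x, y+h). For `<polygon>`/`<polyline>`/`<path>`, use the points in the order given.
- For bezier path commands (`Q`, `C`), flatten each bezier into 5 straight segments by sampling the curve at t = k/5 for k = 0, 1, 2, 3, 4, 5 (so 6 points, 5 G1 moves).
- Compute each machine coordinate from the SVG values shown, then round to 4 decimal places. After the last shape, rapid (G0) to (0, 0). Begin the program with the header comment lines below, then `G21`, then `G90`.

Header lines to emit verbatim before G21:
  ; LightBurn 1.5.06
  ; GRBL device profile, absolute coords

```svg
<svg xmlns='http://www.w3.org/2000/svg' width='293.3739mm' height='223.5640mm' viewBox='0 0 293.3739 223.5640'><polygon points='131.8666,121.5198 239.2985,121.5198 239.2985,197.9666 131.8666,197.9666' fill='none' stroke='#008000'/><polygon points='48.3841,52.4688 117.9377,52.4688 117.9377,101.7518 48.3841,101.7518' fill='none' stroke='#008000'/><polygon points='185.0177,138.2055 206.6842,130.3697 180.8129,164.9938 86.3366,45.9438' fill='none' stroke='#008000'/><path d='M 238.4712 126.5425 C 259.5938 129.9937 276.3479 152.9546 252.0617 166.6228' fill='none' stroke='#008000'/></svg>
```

; LightBurn 1.5.06
; GRBL device profile, absolute coords
G21
G90
G0 X131.8666 Y102.0442
M3 S166
G1 X239.2985 Y102.0442 F2906
G1 X239.2985 Y25.5974
G1 X131.8666 Y25.5974
G1 X131.8666 Y102.0442
M5
G0 X48.3841 Y171.0952
M3 S166
G1 X117.9377 Y171.0952 F2906
G1 X117.9377 Y121.8122
G1 X48.3841 Y121.8122
G1 X48.3841 Y171.0952
M5
G0 X185.0177 Y85.3585
M3 S166
G1 X206.6842 Y93.1943 F2906
G1 X180.8129 Y58.5702
G1 X86.3366 Y177.6202
G1 X185.0177 Y85.3585
M5
G0 X238.4712 Y97.0215
M3 S166
G1 X250.3272 Y92.8400 F2906
G1 X259.3744 Y85.3588
G1 X263.8528 Y75.9602
G1 X262.0020 Y66.0268
G1 X252.0617 Y56.9412
M5
G0 X0.0000 Y0.0000

Since the viewBox matches the mm dimensions, user units are millimetres directly. The only transform is the Y-flip y_m = 223.5640 − y_svg.

Shape 1 is a rectangle drawn with `<polygon>`. Its stroke #008000 means engrave at S166, F2906. After flipping Y the toolpath is (131.8666,102.0442) → (239.2985,102.0442) → (239.2985,25.5974) → (131.8666,25.5974) → (131.8666,102.0442), returning to the start.

Shape 2 is a rectangle drawn with `<polygon>`. Its stroke #008000 means engrave at S166, F2906. After flipping Y the toolpath is (48.3841,171.0952) → (117.9377,171.0952) → (117.9377,121.8122) → (48.3841,121.8122) → (48.3841,171.0952), returning to the start.

Shape 3 is a closed polygon drawn with `<polygon>`. Its stroke #008000 means engrave at S166, F2906. After flipping Y the toolpath is (185.0177,85.3585) → (206.6842,93.1943) → (180.8129,58.5702) → (86.3366,177.6202) → (185.0177,85.3585), returning to the start.

Shape 4 is a cubic bezier drawn with `<path>`. Its stroke #008000 means engrave at S166, F2906. After flipping Y the toolpath is (238.4712,97.0215) → (250.3272,92.8400) → (259.3744,85.3588) → (263.8528,75.9602) → (262.0020,66.0268) → (252.0617,56.9412).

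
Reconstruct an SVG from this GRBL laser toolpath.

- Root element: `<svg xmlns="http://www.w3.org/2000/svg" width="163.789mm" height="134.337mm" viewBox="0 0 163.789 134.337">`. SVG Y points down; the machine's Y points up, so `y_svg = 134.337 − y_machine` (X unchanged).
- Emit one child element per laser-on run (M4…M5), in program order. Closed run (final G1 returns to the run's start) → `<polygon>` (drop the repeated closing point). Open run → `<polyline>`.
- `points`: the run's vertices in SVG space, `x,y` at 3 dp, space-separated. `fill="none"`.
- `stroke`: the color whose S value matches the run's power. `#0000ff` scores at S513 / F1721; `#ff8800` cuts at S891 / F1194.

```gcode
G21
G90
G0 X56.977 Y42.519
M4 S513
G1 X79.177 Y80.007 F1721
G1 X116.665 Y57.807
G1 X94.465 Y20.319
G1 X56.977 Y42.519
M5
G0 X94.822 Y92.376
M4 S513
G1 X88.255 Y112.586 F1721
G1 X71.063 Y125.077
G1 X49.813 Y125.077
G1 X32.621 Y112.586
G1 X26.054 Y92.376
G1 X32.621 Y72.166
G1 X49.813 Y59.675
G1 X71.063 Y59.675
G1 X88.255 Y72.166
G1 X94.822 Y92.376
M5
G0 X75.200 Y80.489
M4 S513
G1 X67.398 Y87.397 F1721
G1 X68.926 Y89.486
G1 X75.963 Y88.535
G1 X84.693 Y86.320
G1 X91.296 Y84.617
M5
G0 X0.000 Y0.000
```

<svg xmlns="http://www.w3.org/2000/svg" width="163.789mm" height="134.337mm" viewBox="0 0 163.789 134.337">
  <polygon points="56.977,91.818 79.177,54.330 116.665,76.530 94.465,114.018" fill="none" stroke="#0000ff"/>
  <polygon points="94.822,41.961 88.255,21.751 71.063,9.260 49.813,9.260 32.621,21.751 26.054,41.961 32.621,62.171 49.813,74.662 71.063,74.662 88.255,62.171" fill="none" stroke="#0000ff"/>
  <polyline points="75.200,53.848 67.398,46.940 68.926,44.851 75.963,45.802 84.693,48.017 91.296,49.720" fill="none" stroke="#0000ff"/>
</svg>

Each laser-on run becomes one SVG element. Flip Y back into SVG space with y_svg = 134.337 − y_machine. Every run uses S513, so all elements get stroke `#0000ff` (score).

Run 1: The run returns to its start, so emit a `<polygon>` with points (Y-flipped): 56.977,91.818 79.177,54.330 116.665,76.530 94.465,114.018.

Run 2: The run returns to its start, so emit a `<polygon>` with points (Y-flipped): 94.822,41.961 88.255,21.751 71.063,9.260 49.813,9.260 32.621,21.751 26.054,41.961 32.621,62.171 49.813,74.662 71.063,74.662 88.255,62.171.

Run 3: The run is open, so emit a `<polyline>` with points (Y-flipped): 75.200,53.848 67.398,46.940 68.926,44.851 75.963,45.802 84.693,48.017 91.296,49.720.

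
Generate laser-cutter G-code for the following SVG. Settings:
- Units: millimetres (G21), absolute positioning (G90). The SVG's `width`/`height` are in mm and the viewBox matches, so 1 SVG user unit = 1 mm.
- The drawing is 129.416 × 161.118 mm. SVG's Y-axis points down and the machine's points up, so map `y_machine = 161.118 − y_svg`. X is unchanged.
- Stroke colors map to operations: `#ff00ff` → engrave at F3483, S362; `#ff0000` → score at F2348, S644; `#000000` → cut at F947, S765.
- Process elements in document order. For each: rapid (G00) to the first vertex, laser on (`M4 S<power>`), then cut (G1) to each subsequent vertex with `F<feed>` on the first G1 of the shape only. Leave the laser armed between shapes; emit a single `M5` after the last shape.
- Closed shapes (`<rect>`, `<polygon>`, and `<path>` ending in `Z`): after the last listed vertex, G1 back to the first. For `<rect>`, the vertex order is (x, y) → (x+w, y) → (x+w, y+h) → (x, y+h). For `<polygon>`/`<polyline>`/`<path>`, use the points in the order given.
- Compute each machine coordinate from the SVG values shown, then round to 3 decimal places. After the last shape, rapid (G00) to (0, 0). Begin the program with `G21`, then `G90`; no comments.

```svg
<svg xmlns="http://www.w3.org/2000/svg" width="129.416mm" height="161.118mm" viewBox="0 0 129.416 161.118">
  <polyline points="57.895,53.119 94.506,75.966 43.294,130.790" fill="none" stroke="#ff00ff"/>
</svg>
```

G21
G90
G00 X57.895 Y107.999
M4 S362
G1 X94.506 Y85.152 F3483
G1 X43.294 Y30.328
M5
G00 X0.000 Y0.000

Since the viewBox matches the mm dimensions, user units are millimetres directly. The only transform is the Y-flip y_m = 161.118 − y_svg.

Shape 1 is a open polyline drawn with `<polyline>`. Its stroke #ff00ff means engrave at S362, F3483. After flipping Y the toolpath is (57.895,107.999) → (94.506,85.152) → (43.294,30.328).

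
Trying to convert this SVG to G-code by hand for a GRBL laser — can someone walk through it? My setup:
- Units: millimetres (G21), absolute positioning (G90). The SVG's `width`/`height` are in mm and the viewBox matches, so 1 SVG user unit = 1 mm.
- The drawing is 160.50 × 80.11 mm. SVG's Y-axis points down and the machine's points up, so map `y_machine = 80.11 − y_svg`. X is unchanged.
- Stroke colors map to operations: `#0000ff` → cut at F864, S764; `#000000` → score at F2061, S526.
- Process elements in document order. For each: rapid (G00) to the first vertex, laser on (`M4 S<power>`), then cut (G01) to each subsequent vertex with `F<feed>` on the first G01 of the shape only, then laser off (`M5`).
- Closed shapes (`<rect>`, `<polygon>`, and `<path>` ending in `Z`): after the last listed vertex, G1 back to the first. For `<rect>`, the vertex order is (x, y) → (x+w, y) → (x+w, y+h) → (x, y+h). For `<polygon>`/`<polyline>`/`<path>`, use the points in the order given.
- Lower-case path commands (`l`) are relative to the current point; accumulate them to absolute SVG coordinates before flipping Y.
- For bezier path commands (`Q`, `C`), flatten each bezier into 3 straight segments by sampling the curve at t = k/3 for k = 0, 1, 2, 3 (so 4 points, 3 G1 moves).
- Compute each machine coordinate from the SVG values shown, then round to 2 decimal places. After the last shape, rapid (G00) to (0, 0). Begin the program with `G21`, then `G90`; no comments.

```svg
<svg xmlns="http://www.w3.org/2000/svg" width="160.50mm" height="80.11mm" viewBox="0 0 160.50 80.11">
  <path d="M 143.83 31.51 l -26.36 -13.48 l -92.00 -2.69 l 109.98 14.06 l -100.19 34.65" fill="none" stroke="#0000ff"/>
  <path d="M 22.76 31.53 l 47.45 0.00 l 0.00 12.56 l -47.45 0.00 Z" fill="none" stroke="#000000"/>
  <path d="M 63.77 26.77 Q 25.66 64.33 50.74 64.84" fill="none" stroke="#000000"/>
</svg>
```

1 u = 1 mm; y_m = 80.11 − y.

[1] `<path>` open polyline, #0000ff→cut S764 F864: (143.83,48.60) → (117.47,62.08) → (25.47,64.77) → (135.45,50.71) → (35.26,16.06)

[2] `<path>` rectangle, #000000→score S526 F2061: (22.76,48.58) → (70.21,48.58) → (70.21,36.02) → (22.76,36.02) → (22.76,48.58) (closed)

[3] `<path>` quadratic bezier, #000000→score S526 F2061: (63.77,53.34) → (45.38,32.42) → (41.04,19.73) → (50.74,15.27)

G21
G90
G00 X143.83 Y48.60
M4 S764
G01 X117.47 Y62.08 F864
G01 X25.47 Y64.77
G01 X135.45 Y50.71
G01 X35.26 Y16.06
M5
G00 X22.76 Y48.58
M4 S526
G01 X70.21 Y48.58 F2061
G01 X70.21 Y36.02
G01 X22.76 Y36.02
G01 X22.76 Y48.58
M5
G00 X63.77 Y53.34
M4 S526
G01 X45.38 Y32.42 F2061
G01 X41.04 Y19.73
G01 X50.74 Y15.27
M5
G00 X0.00 Y0.00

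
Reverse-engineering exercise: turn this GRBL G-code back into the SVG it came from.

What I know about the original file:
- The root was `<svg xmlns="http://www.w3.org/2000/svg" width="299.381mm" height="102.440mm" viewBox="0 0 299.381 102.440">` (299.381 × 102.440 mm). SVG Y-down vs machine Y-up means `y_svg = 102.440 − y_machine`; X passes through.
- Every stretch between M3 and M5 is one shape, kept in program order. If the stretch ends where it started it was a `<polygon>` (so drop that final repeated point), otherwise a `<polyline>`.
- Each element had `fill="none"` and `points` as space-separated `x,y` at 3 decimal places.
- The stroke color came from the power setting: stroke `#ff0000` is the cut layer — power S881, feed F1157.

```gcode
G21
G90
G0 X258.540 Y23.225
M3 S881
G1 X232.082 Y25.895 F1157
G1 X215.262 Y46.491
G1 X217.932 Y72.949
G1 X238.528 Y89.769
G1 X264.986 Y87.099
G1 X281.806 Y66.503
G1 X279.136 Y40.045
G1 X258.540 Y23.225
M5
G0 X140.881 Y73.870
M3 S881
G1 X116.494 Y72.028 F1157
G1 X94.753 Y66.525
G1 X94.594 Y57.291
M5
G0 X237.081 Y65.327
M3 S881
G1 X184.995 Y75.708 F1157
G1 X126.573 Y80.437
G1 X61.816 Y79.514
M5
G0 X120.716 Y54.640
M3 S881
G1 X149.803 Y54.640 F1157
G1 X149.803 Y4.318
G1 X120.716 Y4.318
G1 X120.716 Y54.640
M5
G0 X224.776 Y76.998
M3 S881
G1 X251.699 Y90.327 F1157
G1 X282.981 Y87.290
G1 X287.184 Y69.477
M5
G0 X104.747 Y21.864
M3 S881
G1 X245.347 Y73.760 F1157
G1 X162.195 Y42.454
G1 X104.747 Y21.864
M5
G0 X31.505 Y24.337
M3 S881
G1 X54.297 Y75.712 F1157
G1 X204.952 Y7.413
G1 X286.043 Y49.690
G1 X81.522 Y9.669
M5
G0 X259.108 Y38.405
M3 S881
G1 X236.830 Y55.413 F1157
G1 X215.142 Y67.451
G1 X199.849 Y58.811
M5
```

<svg xmlns="http://www.w3.org/2000/svg" width="299.381mm" height="102.440mm" viewBox="0 0 299.381 102.440">
  <polygon points="258.540,79.215 232.082,76.545 215.262,55.949 217.932,29.491 238.528,12.671 264.986,15.341 281.806,35.937 279.136,62.395" fill="none" stroke="#ff0000"/>
  <polyline points="140.881,28.570 116.494,30.412 94.753,35.915 94.594,45.149" fill="none" stroke="#ff0000"/>
  <polyline points="237.081,37.113 184.995,26.732 126.573,22.003 61.816,22.926" fill="none" stroke="#ff0000"/>
  <polygon points="120.716,47.800 149.803,47.800 149.803,98.122 120.716,98.122" fill="none" stroke="#ff0000"/>
  <polyline points="224.776,25.442 251.699,12.113 282.981,15.150 287.184,32.963" fill="none" stroke="#ff0000"/>
  <polygon points="104.747,80.576 245.347,28.680 162.195,59.986" fill="none" stroke="#ff0000"/>
  <polyline points="31.505,78.103 54.297,26.728 204.952,95.027 286.043,52.750 81.522,92.771" fill="none" stroke="#ff0000"/>
  <polyline points="259.108,64.035 236.830,47.027 215.142,34.989 199.849,43.629" fill="none" stroke="#ff0000"/>
</svg>

Machine Y-up, SVG Y-down with viewBox height 102.440, so y_svg = 102.440 − y_machine; X carries over. Every run uses S881, so all elements get stroke `#ff0000` (cut).

Run 1: The run returns to its start, so emit a `<polygon>` with points (Y-flipped): 258.540,79.215 232.082,76.545 215.262,55.949 217.932,29.491 238.528,12.671 264.986,15.341 281.806,35.937 279.136,62.395.

Run 2: The run is open, so emit a `<polyline>` with points (Y-flipped): 140.881,28.570 116.494,30.412 94.753,35.915 94.594,45.149.

Run 3: The run is open, so emit a `<polyline>` with points (Y-flipped): 237.081,37.113 184.995,26.732 126.573,22.003 61.816,22.926.

Run 4: The run returns to its start, so emit a `<polygon>` with points (Y-flipped): 120.716,47.800 149.803,47.800 149.803,98.122 120.716,98.122.

Run 5: The run is open, so emit a `<polyline>` with points (Y-flipped): 224.776,25.442 251.699,12.113 282.981,15.150 287.184,32.963.

Run 6: The run returns to its start, so emit a `<polygon>` with points (Y-flipped): 104.747,80.576 245.347,28.680 162.195,59.986.

Run 7: The run is open, so emit a `<polyline>` with points (Y-flipped): 31.505,78.103 54.297,26.728 204.952,95.027 286.043,52.750 81.522,92.771.

Run 8: The run is open, so emit a `<polyline>` with points (Y-flipped): 259.108,64.035 236.830,47.027 215.142,34.989 199.849,43.629.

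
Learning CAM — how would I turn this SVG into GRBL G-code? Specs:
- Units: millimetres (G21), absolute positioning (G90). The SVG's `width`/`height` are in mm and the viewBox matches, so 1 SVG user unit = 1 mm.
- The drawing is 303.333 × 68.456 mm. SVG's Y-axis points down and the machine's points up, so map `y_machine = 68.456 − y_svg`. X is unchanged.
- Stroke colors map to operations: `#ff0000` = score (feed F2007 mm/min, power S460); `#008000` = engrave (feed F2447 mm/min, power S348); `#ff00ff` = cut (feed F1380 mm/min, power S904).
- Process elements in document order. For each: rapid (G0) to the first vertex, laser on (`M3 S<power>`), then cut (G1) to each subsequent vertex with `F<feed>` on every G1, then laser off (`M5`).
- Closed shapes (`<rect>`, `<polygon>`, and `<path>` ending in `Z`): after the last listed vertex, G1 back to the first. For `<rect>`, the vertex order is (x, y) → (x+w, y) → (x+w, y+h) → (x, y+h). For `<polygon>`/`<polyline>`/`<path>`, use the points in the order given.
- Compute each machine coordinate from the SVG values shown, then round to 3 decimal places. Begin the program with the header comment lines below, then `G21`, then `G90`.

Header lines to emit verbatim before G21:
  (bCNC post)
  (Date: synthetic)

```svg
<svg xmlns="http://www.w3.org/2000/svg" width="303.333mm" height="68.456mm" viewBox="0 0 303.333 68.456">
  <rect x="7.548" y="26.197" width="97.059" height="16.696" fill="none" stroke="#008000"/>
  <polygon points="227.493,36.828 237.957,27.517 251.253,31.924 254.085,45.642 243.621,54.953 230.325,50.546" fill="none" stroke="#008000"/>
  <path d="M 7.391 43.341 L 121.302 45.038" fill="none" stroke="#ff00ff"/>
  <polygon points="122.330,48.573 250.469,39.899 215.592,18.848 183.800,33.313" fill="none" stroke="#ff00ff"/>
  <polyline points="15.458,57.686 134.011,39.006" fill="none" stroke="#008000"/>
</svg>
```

1 u = 1 mm; y_m = 68.456 − y.

[1] `<rect>` rectangle, #008000→engrave S348 F2447: (7.548,42.259) → (104.607,42.259) → (104.607,25.563) → (7.548,25.563) → (7.548,42.259) (closed)

[2] `<polygon>` regular polygon, #008000→engrave S348 F2447: (227.493,31.628) → (237.957,40.939) → (251.253,36.532) → (254.085,22.814) → (243.621,13.503) → (230.325,17.910) → (227.493,31.628) (closed)

[3] `<path>` line segment, #ff00ff→cut S904 F1380: (7.391,25.115) → (121.302,23.418)

[4] `<polygon>` closed polygon, #ff00ff→cut S904 F1380: (122.330,19.883) → (250.469,28.557) → (215.592,49.608) → (183.800,35.143) → (122.330,19.883) (closed)

[5] `<polyline>` line segment, #008000→engrave S348 F2447: (15.458,10.770) → (134.011,29.450)

(bCNC post)
(Date: synthetic)
G21
G90
G0 X7.548 Y42.259
M3 S348
G1 X104.607 Y42.259 F2447
G1 X104.607 Y25.563 F2447
G1 X7.548 Y25.563 F2447
G1 X7.548 Y42.259 F2447
M5
G0 X227.493 Y31.628
M3 S348
G1 X237.957 Y40.939 F2447
G1 X251.253 Y36.532 F2447
G1 X254.085 Y22.814 F2447
G1 X243.621 Y13.503 F2447
G1 X230.325 Y17.910 F2447
G1 X227.493 Y31.628 F2447
M5
G0 X7.391 Y25.115
M3 S904
G1 X121.302 Y23.418 F1380
M5
G0 X122.330 Y19.883
M3 S904
G1 X250.469 Y28.557 F1380
G1 X215.592 Y49.608 F1380
G1 X183.800 Y35.143 F1380
G1 X122.330 Y19.883 F1380
M5
G0 X15.458 Y10.770
M3 S348
G1 X134.011 Y29.450 F2447
M5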